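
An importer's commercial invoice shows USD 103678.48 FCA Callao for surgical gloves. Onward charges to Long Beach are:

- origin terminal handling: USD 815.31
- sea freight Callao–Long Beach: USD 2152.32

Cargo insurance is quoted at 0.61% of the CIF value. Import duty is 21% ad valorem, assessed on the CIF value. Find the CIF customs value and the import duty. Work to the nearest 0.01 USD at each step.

Let C be the CIF value. C = FCA price + pre-shipment costs + freight + 0.61% × C
C − 0.61% × C = 103678.48 + 815.31 + 2152.32
0.9939 × C = 106646.11
C = 106646.11 / 0.9939 = 107300.64
Insurance premium = 0.61% × 107300.64 = 654.53
Import duty = 107300.64 × 21% = 22533.13

CIF value: USD 107300.64; import duty: USD 22533.13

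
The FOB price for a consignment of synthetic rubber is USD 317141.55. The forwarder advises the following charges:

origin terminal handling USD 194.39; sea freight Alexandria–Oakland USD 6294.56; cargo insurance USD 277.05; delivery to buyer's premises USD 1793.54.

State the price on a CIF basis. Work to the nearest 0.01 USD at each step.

CIF price: USD 323713.16

Not relevant to the conversion: origin terminal — on the seller under both FOB and CIF; already in the FOB price and stays in the CIF price. delivery — on the buyer under both terms; not part of either seller's price.
From FOB to CIF, the seller additionally bears: freight, insurance.
CIF price = 317141.55 + 6294.56 + 277.05 = 323713.16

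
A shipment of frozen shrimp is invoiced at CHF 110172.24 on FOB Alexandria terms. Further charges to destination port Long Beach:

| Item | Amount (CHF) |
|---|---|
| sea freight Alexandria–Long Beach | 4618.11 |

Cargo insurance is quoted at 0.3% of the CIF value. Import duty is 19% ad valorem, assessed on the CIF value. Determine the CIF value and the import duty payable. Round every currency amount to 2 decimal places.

CIF value: CHF 115135.76; import duty: CHF 21875.79

Let C be the CIF value. C = FOB price + freight + 0.3% × C
C − 0.3% × C = 110172.24 + 4618.11
0.997 × C = 114790.35
C = 114790.35 / 0.997 = 115135.76
Insurance premium = 0.3% × 115135.76 = 345.41
Import duty = 115135.76 × 19% = 21875.79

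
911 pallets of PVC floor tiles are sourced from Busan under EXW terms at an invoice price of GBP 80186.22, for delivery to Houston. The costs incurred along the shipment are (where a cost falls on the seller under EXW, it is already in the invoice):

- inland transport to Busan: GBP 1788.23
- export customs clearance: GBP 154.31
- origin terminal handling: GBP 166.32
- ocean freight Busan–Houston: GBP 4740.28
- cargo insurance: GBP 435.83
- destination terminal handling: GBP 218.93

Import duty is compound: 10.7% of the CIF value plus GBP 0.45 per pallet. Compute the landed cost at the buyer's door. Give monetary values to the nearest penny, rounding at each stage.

EXW: the seller makes goods available at their premises; the buyer bears all onward costs.
CIF value = EXW price + inland to port + export clearance + origin terminal + freight + insurance = 80186.22 + 1788.23 + 154.31 + 166.32 + 4740.28 + 435.83 = 87471.19
Ad valorem component: 87471.19 × 10.7% = 9359.42
Specific component: 911 × 0.45 = 409.95
Import duty = 9359.42 + 409.95 = 9769.37
Buyer bears: inland to port 1788.23 + export clearance 154.31 + origin terminal 166.32 + freight 4740.28 + insurance 435.83 + destination terminal 218.93 + duty 9769.37 = 17273.27
Landed cost = invoice 80186.22 + 17273.27 = 97459.49

Total landed cost: GBP 97459.49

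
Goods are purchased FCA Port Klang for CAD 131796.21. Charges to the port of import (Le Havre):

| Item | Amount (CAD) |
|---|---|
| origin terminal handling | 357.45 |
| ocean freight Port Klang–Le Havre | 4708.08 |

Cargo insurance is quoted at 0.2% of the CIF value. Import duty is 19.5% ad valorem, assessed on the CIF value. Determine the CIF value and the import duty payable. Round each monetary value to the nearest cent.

CIF value: CAD 137136.01; import duty: CAD 26741.52

Let C be the CIF value. C = FCA price + pre-shipment costs + freight + 0.2% × C
C − 0.2% × C = 131796.21 + 357.45 + 4708.08
0.998 × C = 136861.74
C = 136861.74 / 0.998 = 137136.01
Insurance premium = 0.2% × 137136.01 = 274.27
Import duty = 137136.01 × 19.5% = 26741.52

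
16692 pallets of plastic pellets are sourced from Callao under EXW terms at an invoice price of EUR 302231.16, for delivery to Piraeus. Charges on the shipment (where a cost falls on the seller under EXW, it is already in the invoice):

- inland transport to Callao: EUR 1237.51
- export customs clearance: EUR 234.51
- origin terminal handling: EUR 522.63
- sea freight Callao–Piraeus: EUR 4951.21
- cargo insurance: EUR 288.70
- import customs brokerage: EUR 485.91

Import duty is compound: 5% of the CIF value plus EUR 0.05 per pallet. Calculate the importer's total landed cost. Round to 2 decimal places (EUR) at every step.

EXW: the seller makes goods available at their premises; the buyer bears all onward costs.
CIF value = EXW price + inland to port + export clearance + origin terminal + freight + insurance = 302231.16 + 1237.51 + 234.51 + 522.63 + 4951.21 + 288.70 = 309465.72
Ad valorem component: 309465.72 × 5% = 15473.29
Specific component: 16692 × 0.05 = 834.60
Import duty = 15473.29 + 834.60 = 16307.89
Buyer bears: inland to port 1237.51 + export clearance 234.51 + origin terminal 522.63 + freight 4951.21 + insurance 288.70 + brokerage 485.91 + duty 16307.89 = 24028.36
Landed cost = invoice 302231.16 + 24028.36 = 326259.52

Total landed cost: EUR 326259.52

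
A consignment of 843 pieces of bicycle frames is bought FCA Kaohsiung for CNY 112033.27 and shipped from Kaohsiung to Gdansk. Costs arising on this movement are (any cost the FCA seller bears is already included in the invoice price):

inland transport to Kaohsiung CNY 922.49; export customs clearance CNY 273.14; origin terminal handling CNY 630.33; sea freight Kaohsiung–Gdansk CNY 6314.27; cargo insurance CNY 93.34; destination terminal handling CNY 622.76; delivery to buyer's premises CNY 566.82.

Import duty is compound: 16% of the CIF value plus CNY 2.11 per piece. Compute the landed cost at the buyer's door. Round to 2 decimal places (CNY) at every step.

FCA: the seller delivers export-cleared goods to the carrier; the buyer bears costs from that point.
Already in the invoice (seller's account under FCA): inland to port, export clearance — exclude.
CIF value = FCA price + origin terminal + freight + insurance = 112033.27 + 630.33 + 6314.27 + 93.34 = 119071.21
Ad valorem component: 119071.21 × 16% = 19051.39
Specific component: 843 × 2.11 = 1778.73
Import duty = 19051.39 + 1778.73 = 20830.12
Buyer bears: origin terminal 630.33 + freight 6314.27 + insurance 93.34 + destination terminal 622.76 + delivery 566.82 + duty 20830.12 = 29057.64
Landed cost = invoice 112033.27 + 29057.64 = 141090.91

Total landed cost: CNY 141090.91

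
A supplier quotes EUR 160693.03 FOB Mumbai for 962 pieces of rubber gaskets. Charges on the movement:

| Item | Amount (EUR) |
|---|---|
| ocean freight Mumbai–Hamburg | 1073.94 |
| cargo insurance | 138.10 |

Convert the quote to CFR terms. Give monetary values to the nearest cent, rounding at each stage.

Not relevant to the conversion: insurance — on the buyer under both terms; not part of either seller's price.
From FOB to CFR, the seller additionally bears: freight.
CFR price = 160693.03 + 1073.94 = 161766.97

CFR price: EUR 161766.97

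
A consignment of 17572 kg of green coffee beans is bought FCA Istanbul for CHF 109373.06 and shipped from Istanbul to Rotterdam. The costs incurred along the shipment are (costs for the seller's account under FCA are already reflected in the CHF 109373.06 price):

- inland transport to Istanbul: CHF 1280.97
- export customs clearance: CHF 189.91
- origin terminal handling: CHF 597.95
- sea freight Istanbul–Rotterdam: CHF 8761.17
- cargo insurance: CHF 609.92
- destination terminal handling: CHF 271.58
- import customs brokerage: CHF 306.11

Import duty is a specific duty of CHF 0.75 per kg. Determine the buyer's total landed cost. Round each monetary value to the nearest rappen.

FCA: the seller delivers export-cleared goods to the carrier; the buyer bears costs from that point.
Already in the invoice (seller's account under FCA): inland to port, export clearance — exclude.
CIF value = FCA price + origin terminal + freight + insurance = 109373.06 + 597.95 + 8761.17 + 609.92 = 119342.10
Import duty = 17572 × 0.75 = 13179.00
Buyer bears: origin terminal 597.95 + freight 8761.17 + insurance 609.92 + destination terminal 271.58 + brokerage 306.11 + duty 13179.00 = 23725.73
Landed cost = invoice 109373.06 + 23725.73 = 133098.79

Total landed cost: CHF 133098.79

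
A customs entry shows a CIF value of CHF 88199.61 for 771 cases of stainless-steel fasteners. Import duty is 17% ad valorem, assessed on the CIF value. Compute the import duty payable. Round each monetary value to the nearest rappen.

Import duty: CHF 14993.93

Import duty = 88199.61 × 17% = 14993.93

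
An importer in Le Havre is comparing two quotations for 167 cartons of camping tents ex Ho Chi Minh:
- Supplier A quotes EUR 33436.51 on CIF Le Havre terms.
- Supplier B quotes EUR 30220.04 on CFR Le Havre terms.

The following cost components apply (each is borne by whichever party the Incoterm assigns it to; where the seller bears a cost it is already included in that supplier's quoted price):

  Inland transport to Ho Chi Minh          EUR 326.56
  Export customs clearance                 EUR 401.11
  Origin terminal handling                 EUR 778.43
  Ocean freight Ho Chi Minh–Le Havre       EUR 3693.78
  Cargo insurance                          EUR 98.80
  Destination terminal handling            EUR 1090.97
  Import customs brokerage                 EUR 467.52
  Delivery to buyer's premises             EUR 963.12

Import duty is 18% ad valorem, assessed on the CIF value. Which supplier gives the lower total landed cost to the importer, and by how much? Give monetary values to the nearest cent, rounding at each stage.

Supplier B is cheaper by EUR 3678.85

Supplier A (CIF):
The CIF price already equals the CIF value: 33436.51
Import duty = 33436.51 × 18% = 6018.57
Buyer bears (A): 1090.97 + 467.52 + 963.12 = 2521.61
Landed cost (A) = invoice 33436.51 + 2521.61 + duty 6018.57 = 41976.69
Supplier B (CFR):
CIF value = CFR price + insurance = 30220.04 + 98.80 = 30318.84
Import duty = 30318.84 × 18% = 5457.39
Buyer bears (B): 98.80 + 1090.97 + 467.52 + 963.12 = 2620.41
Landed cost (B) = invoice 30220.04 + 2620.41 + duty 5457.39 = 38297.84
Difference = |41976.69 − 38297.84| = 3678.85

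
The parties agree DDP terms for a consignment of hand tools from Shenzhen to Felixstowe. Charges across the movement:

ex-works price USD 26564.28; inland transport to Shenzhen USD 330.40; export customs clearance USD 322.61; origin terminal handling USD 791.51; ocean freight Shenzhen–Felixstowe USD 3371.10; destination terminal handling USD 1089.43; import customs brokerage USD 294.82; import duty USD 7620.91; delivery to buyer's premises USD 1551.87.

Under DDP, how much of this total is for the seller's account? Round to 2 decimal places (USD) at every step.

DDP: the seller bears all costs including import duty.
Seller's account: goods 26564.28 + inland to port 330.40 + export clearance 322.61 + origin terminal 791.51 + freight 3371.10 + destination terminal 1089.43 + brokerage 294.82 + duty 7620.91 + delivery 1551.87 = 41936.93
Buyer's account: 0.00

Seller's account: USD 41936.93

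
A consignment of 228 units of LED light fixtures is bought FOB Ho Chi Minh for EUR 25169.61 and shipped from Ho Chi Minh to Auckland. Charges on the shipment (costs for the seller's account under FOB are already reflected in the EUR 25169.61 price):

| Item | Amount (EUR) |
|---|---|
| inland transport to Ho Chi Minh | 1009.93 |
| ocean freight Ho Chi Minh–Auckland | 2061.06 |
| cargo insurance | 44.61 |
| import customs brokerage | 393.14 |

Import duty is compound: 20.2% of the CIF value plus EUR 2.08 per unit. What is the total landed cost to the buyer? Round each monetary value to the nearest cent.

Total landed cost: EUR 33652.27

FOB: the seller bears costs until goods are on board at the origin port; the buyer bears freight, insurance and all costs thereafter.
Already in the invoice (seller's account under FOB): inland to port — exclude.
CIF value = FOB price + freight + insurance = 25169.61 + 2061.06 + 44.61 = 27275.28
Ad valorem component: 27275.28 × 20.2% = 5509.61
Specific component: 228 × 2.08 = 474.24
Import duty = 5509.61 + 474.24 = 5983.85
Buyer bears: freight 2061.06 + insurance 44.61 + brokerage 393.14 + duty 5983.85 = 8482.66
Landed cost = invoice 25169.61 + 8482.66 = 33652.27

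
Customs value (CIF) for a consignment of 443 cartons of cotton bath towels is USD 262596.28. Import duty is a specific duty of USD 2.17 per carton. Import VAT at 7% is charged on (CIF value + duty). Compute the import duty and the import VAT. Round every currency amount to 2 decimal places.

Import duty: USD 961.31; import VAT: USD 18449.03

Import duty = 443 × 2.17 = 961.31
VAT base = CIF + duty = 262596.28 + 961.31 = 263557.59
Import VAT = 263557.59 × 7% = 18449.03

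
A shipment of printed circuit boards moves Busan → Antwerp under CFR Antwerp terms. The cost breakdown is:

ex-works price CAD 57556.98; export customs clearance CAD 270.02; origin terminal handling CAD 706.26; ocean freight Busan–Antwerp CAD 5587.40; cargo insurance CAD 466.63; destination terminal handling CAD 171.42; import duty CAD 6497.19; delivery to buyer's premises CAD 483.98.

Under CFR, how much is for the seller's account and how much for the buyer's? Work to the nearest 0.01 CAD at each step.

Seller: CAD 64120.66; buyer: CAD 7619.22

CFR: the seller pays costs through ocean freight to the destination port, but not insurance.
Seller's account: goods 57556.98 + export clearance 270.02 + origin terminal 706.26 + freight 5587.40 = 64120.66
Buyer's account: insurance 466.63 + destination terminal 171.42 + duty 6497.19 + delivery 483.98 = 7619.22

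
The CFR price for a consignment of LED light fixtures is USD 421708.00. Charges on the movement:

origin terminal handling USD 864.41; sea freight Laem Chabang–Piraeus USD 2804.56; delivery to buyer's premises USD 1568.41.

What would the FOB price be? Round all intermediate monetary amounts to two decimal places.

FOB price: USD 418903.44

Not relevant to the conversion: origin terminal — on the seller under both CFR and FOB; already in the CFR price and stays in the FOB price. delivery — on the buyer under both terms; not part of either seller's price.
From CFR to FOB, the seller no longer bears: freight.
FOB price = 421708.00 − 2804.56 = 418903.44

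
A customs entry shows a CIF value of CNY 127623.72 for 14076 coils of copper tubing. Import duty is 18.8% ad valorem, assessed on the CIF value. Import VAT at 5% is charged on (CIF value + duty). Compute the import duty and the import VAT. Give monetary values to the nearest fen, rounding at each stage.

Import duty = 127623.72 × 18.8% = 23993.26
VAT base = CIF + duty = 127623.72 + 23993.26 = 151616.98
Import VAT = 151616.98 × 5% = 7580.85

Import duty: CNY 23993.26; import VAT: CNY 7580.85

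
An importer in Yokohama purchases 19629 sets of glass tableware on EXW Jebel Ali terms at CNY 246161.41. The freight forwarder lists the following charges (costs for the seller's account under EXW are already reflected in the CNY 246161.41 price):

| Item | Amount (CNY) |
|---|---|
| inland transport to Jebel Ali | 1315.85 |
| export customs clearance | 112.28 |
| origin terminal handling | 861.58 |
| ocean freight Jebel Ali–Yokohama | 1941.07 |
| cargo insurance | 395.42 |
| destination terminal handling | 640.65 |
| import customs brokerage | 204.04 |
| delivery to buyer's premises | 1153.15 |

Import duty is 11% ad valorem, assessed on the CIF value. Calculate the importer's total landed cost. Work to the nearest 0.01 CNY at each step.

Total landed cost: CNY 280372.09

EXW: the seller makes goods available at their premises; the buyer bears all onward costs.
CIF value = EXW price + inland to port + export clearance + origin terminal + freight + insurance = 246161.41 + 1315.85 + 112.28 + 861.58 + 1941.07 + 395.42 = 250787.61
Import duty = 250787.61 × 11% = 27586.64
Buyer bears: inland to port 1315.85 + export clearance 112.28 + origin terminal 861.58 + freight 1941.07 + insurance 395.42 + destination terminal 640.65 + brokerage 204.04 + delivery 1153.15 + duty 27586.64 = 34210.68
Landed cost = invoice 246161.41 + 34210.68 = 280372.09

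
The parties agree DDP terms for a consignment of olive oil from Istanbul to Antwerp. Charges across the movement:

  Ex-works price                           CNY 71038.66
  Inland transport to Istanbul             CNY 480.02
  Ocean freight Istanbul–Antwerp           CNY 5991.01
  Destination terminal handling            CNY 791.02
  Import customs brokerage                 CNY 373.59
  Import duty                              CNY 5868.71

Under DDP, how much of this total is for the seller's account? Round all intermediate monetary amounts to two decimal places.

DDP: the seller bears all costs including import duty.
Seller's account: goods 71038.66 + inland to port 480.02 + freight 5991.01 + destination terminal 791.02 + brokerage 373.59 + duty 5868.71 = 84543.01
Buyer's account: 0.00

Seller's account: CNY 84543.01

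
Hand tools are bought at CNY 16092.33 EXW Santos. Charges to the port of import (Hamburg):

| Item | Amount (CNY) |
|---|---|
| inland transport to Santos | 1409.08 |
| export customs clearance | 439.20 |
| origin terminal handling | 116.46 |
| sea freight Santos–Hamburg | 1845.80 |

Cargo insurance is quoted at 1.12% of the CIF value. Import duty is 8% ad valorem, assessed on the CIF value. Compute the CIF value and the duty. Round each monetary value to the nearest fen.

CIF value: CNY 20128.31; import duty: CNY 1610.26

Let C be the CIF value. C = EXW price + pre-shipment costs + freight + 1.12% × C
C − 1.12% × C = 16092.33 + 1409.08 + 439.20 + 116.46 + 1845.80
0.9888 × C = 19902.87
C = 19902.87 / 0.9888 = 20128.31
Insurance premium = 1.12% × 20128.31 = 225.44
Import duty = 20128.31 × 8% = 1610.26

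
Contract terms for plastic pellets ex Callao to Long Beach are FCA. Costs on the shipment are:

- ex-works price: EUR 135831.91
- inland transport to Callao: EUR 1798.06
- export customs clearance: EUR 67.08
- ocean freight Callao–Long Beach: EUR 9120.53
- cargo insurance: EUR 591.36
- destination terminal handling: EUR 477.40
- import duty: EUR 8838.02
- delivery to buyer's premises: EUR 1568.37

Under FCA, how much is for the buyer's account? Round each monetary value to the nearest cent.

FCA: the seller delivers export-cleared goods to the carrier; the buyer bears costs from that point.
Seller's account: goods 135831.91 + inland to port 1798.06 + export clearance 67.08 = 137697.05
Buyer's account: freight 9120.53 + insurance 591.36 + destination terminal 477.40 + duty 8838.02 + delivery 1568.37 = 20595.68

Buyer's account: EUR 20595.68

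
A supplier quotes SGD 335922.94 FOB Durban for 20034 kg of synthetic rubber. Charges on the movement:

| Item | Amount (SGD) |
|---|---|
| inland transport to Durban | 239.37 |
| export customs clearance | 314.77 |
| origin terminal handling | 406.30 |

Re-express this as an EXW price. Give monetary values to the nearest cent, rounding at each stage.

From FOB to EXW, the seller no longer bears: inland to port, export clearance, origin terminal.
EXW price = 335922.94 − 239.37 − 314.77 − 406.30 = 334962.50

EXW price: SGD 334962.50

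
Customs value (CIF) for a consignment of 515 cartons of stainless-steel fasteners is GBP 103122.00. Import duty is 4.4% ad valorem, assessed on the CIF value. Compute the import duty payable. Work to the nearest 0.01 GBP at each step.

Import duty = 103122.00 × 4.4% = 4537.37

Import duty: GBP 4537.37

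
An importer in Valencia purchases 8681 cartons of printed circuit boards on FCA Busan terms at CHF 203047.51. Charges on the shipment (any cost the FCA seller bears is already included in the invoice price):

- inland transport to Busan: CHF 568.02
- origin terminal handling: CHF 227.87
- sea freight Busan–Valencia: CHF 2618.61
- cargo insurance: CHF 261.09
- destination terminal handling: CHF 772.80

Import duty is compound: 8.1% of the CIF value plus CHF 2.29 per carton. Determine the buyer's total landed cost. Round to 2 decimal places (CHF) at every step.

Total landed cost: CHF 243505.93

FCA: the seller delivers export-cleared goods to the carrier; the buyer bears costs from that point.
Already in the invoice (seller's account under FCA): inland to port — exclude.
CIF value = FCA price + origin terminal + freight + insurance = 203047.51 + 227.87 + 2618.61 + 261.09 = 206155.08
Ad valorem component: 206155.08 × 8.1% = 16698.56
Specific component: 8681 × 2.29 = 19879.49
Import duty = 16698.56 + 19879.49 = 36578.05
Buyer bears: origin terminal 227.87 + freight 2618.61 + insurance 261.09 + destination terminal 772.80 + duty 36578.05 = 40458.42
Landed cost = invoice 203047.51 + 40458.42 = 243505.93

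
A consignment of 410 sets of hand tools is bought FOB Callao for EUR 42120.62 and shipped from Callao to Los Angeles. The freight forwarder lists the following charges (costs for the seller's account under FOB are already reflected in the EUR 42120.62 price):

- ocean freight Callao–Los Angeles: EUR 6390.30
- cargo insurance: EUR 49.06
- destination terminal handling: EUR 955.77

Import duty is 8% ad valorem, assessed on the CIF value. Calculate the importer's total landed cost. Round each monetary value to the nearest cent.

FOB: the seller bears costs until goods are on board at the origin port; the buyer bears freight, insurance and all costs thereafter.
CIF value = FOB price + freight + insurance = 42120.62 + 6390.30 + 49.06 = 48559.98
Import duty = 48559.98 × 8% = 3884.80
Buyer bears: freight 6390.30 + insurance 49.06 + destination terminal 955.77 + duty 3884.80 = 11279.93
Landed cost = invoice 42120.62 + 11279.93 = 53400.55

Total landed cost: EUR 53400.55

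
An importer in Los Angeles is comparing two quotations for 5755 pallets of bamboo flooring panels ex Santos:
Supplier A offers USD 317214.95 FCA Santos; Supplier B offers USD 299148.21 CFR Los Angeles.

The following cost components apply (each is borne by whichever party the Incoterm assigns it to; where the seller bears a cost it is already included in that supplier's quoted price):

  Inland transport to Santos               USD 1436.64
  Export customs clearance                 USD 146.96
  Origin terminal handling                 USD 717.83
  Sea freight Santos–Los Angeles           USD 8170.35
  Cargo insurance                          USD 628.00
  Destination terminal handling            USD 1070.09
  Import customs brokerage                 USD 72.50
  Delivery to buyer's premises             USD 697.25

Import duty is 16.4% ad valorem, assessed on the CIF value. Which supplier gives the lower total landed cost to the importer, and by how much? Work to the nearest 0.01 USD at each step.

Supplier B is cheaper by USD 31375.53

Supplier A (FCA):
CIF value = FCA price + origin terminal + freight + insurance = 317214.95 + 717.83 + 8170.35 + 628.00 = 326731.13
Import duty = 326731.13 × 16.4% = 53583.91
Buyer bears (A): 717.83 + 8170.35 + 628.00 + 1070.09 + 72.50 + 697.25 = 11356.02
Landed cost (A) = invoice 317214.95 + 11356.02 + duty 53583.91 = 382154.88
Supplier B (CFR):
CIF value = CFR price + insurance = 299148.21 + 628.00 = 299776.21
Import duty = 299776.21 × 16.4% = 49163.30
Buyer bears (B): 628.00 + 1070.09 + 72.50 + 697.25 = 2467.84
Landed cost (B) = invoice 299148.21 + 2467.84 + duty 49163.30 = 350779.35
Difference = |382154.88 − 350779.35| = 31375.53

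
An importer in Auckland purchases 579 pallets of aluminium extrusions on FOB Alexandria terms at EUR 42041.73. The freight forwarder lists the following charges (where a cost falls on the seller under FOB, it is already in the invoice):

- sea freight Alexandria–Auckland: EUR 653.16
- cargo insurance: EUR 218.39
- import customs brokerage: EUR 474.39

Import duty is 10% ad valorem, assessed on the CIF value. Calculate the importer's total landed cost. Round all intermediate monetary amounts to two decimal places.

Total landed cost: EUR 47679.00

FOB: the seller bears costs until goods are on board at the origin port; the buyer bears freight, insurance and all costs thereafter.
CIF value = FOB price + freight + insurance = 42041.73 + 653.16 + 218.39 = 42913.28
Import duty = 42913.28 × 10% = 4291.33
Buyer bears: freight 653.16 + insurance 218.39 + brokerage 474.39 + duty 4291.33 = 5637.27
Landed cost = invoice 42041.73 + 5637.27 = 47679.00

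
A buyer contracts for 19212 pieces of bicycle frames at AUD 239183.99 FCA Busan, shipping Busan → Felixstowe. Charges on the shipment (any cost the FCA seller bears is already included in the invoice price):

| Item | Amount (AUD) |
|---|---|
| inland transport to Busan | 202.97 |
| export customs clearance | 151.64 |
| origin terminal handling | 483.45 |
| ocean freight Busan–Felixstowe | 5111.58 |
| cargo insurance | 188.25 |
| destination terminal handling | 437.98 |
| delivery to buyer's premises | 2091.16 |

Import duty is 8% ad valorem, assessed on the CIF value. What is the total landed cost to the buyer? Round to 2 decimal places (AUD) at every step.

FCA: the seller delivers export-cleared goods to the carrier; the buyer bears costs from that point.
Already in the invoice (seller's account under FCA): inland to port, export clearance — exclude.
CIF value = FCA price + origin terminal + freight + insurance = 239183.99 + 483.45 + 5111.58 + 188.25 = 244967.27
Import duty = 244967.27 × 8% = 19597.38
Buyer bears: origin terminal 483.45 + freight 5111.58 + insurance 188.25 + destination terminal 437.98 + delivery 2091.16 + duty 19597.38 = 27909.80
Landed cost = invoice 239183.99 + 27909.80 = 267093.79

Total landed cost: AUD 267093.79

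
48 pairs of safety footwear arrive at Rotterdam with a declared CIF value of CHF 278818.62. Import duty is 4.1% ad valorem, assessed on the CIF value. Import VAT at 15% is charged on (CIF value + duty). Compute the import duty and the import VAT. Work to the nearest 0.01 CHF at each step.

Import duty: CHF 11431.56; import VAT: CHF 43537.53

Import duty = 278818.62 × 4.1% = 11431.56
VAT base = CIF + duty = 278818.62 + 11431.56 = 290250.18
Import VAT = 290250.18 × 15% = 43537.53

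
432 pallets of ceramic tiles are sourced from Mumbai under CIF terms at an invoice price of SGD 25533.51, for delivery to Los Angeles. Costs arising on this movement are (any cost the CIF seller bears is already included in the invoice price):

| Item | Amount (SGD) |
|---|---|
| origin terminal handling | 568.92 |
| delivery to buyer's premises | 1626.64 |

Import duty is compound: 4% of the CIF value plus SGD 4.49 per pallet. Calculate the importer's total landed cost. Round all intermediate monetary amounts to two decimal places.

Total landed cost: SGD 30121.17

CIF: the seller pays costs through ocean freight and marine insurance to the destination port.
Already in the invoice (seller's account under CIF): origin terminal — exclude.
The CIF price already equals the CIF value: 25533.51
Ad valorem component: 25533.51 × 4% = 1021.34
Specific component: 432 × 4.49 = 1939.68
Import duty = 1021.34 + 1939.68 = 2961.02
Buyer bears: delivery 1626.64 + duty 2961.02 = 4587.66
Landed cost = invoice 25533.51 + 4587.66 = 30121.17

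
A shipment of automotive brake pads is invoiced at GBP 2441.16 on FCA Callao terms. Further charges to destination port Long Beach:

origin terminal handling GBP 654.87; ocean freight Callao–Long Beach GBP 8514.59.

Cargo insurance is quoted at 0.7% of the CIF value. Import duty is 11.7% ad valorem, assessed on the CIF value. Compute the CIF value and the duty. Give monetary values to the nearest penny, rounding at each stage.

Let C be the CIF value. C = FCA price + pre-shipment costs + freight + 0.7% × C
C − 0.7% × C = 2441.16 + 654.87 + 8514.59
0.993 × C = 11610.62
C = 11610.62 / 0.993 = 11692.47
Insurance premium = 0.7% × 11692.47 = 81.85
Import duty = 11692.47 × 11.7% = 1368.02

CIF value: GBP 11692.47; import duty: GBP 1368.02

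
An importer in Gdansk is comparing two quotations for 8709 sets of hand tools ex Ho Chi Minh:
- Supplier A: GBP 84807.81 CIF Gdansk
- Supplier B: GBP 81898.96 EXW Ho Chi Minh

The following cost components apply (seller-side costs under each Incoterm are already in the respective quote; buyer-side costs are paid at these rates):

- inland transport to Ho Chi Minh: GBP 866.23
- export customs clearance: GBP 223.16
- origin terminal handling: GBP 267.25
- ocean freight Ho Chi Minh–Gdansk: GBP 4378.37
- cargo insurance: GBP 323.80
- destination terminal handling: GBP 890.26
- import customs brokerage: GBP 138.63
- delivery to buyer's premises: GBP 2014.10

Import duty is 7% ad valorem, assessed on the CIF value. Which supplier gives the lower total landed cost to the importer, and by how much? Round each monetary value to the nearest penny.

Supplier A is cheaper by GBP 3370.45

Supplier A (CIF):
The CIF price already equals the CIF value: 84807.81
Import duty = 84807.81 × 7% = 5936.55
Buyer bears (A): 890.26 + 138.63 + 2014.10 = 3042.99
Landed cost (A) = invoice 84807.81 + 3042.99 + duty 5936.55 = 93787.35
Supplier B (EXW):
CIF value = EXW price + inland to port + export clearance + origin terminal + freight + insurance = 81898.96 + 866.23 + 223.16 + 267.25 + 4378.37 + 323.80 = 87957.77
Import duty = 87957.77 × 7% = 6157.04
Buyer bears (B): 866.23 + 223.16 + 267.25 + 4378.37 + 323.80 + 890.26 + 138.63 + 2014.10 = 9101.80
Landed cost (B) = invoice 81898.96 + 9101.80 + duty 6157.04 = 97157.80
Difference = |93787.35 − 97157.80| = 3370.45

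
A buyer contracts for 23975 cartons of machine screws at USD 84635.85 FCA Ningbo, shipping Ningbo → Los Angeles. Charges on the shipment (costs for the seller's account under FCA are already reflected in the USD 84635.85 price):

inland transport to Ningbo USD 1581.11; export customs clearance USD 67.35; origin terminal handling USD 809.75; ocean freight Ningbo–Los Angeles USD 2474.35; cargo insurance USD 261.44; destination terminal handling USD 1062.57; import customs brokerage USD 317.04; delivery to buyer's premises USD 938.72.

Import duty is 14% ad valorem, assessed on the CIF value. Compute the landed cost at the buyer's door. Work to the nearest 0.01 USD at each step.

FCA: the seller delivers export-cleared goods to the carrier; the buyer bears costs from that point.
Already in the invoice (seller's account under FCA): inland to port, export clearance — exclude.
CIF value = FCA price + origin terminal + freight + insurance = 84635.85 + 809.75 + 2474.35 + 261.44 = 88181.39
Import duty = 88181.39 × 14% = 12345.39
Buyer bears: origin terminal 809.75 + freight 2474.35 + insurance 261.44 + destination terminal 1062.57 + brokerage 317.04 + delivery 938.72 + duty 12345.39 = 18209.26
Landed cost = invoice 84635.85 + 18209.26 = 102845.11

Total landed cost: USD 102845.11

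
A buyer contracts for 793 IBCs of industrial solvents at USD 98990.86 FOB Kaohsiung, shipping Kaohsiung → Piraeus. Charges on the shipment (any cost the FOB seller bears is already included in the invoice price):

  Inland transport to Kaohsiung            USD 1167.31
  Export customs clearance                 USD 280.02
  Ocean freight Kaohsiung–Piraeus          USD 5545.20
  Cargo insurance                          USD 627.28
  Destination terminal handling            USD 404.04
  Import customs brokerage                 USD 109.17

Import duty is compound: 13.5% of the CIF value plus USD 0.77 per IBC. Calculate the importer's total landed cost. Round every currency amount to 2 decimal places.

Total landed cost: USD 120484.21

FOB: the seller bears costs until goods are on board at the origin port; the buyer bears freight, insurance and all costs thereafter.
Already in the invoice (seller's account under FOB): inland to port, export clearance — exclude.
CIF value = FOB price + freight + insurance = 98990.86 + 5545.20 + 627.28 = 105163.34
Ad valorem component: 105163.34 × 13.5% = 14197.05
Specific component: 793 × 0.77 = 610.61
Import duty = 14197.05 + 610.61 = 14807.66
Buyer bears: freight 5545.20 + insurance 627.28 + destination terminal 404.04 + brokerage 109.17 + duty 14807.66 = 21493.35
Landed cost = invoice 98990.86 + 21493.35 = 120484.21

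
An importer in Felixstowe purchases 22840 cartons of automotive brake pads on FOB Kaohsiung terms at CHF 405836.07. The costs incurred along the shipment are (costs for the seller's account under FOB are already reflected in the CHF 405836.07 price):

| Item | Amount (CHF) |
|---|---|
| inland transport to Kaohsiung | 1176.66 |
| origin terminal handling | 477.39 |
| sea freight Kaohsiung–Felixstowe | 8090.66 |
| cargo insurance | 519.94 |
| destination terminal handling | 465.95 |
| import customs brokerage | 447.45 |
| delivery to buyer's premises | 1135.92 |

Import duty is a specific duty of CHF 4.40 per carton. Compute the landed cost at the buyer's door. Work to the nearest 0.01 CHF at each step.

Total landed cost: CHF 516991.99

FOB: the seller bears costs until goods are on board at the origin port; the buyer bears freight, insurance and all costs thereafter.
Already in the invoice (seller's account under FOB): inland to port, origin terminal — exclude.
CIF value = FOB price + freight + insurance = 405836.07 + 8090.66 + 519.94 = 414446.67
Import duty = 22840 × 4.40 = 100496.00
Buyer bears: freight 8090.66 + insurance 519.94 + destination terminal 465.95 + brokerage 447.45 + delivery 1135.92 + duty 100496.00 = 111155.92
Landed cost = invoice 405836.07 + 111155.92 = 516991.99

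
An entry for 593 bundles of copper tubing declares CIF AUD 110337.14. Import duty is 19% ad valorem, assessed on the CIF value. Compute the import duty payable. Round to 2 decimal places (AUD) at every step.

Import duty = 110337.14 × 19% = 20964.06

Import duty: AUD 20964.06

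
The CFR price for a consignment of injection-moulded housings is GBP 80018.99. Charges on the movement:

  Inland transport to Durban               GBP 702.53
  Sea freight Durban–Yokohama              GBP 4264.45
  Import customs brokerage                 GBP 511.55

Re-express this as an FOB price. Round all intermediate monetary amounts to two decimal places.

FOB price: GBP 75754.54

Not relevant to the conversion: inland to port — on the seller under both CFR and FOB; already in the CFR price and stays in the FOB price. brokerage — on the buyer under both terms; not part of either seller's price.
From CFR to FOB, the seller no longer bears: freight.
FOB price = 80018.99 − 4264.45 = 75754.54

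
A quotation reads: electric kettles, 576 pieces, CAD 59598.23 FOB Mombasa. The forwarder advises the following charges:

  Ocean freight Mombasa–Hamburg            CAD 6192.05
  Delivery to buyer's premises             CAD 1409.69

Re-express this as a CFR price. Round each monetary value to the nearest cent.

Not relevant to the conversion: delivery — on the buyer under both terms; not part of either seller's price.
From FOB to CFR, the seller additionally bears: freight.
CFR price = 59598.23 + 6192.05 = 65790.28

CFR price: CAD 65790.28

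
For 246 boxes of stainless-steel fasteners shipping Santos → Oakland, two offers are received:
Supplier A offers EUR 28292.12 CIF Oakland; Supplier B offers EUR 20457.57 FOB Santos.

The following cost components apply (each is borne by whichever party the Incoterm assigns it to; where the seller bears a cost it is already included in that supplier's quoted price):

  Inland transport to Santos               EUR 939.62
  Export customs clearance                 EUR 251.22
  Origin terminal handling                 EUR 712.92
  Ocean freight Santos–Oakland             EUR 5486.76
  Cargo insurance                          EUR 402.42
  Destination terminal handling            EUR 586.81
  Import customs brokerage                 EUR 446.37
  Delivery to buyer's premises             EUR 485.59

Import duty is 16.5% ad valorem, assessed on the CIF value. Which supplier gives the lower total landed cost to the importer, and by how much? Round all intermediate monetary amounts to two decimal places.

Supplier B is cheaper by EUR 2266.36

Supplier A (CIF):
The CIF price already equals the CIF value: 28292.12
Import duty = 28292.12 × 16.5% = 4668.20
Buyer bears (A): 586.81 + 446.37 + 485.59 = 1518.77
Landed cost (A) = invoice 28292.12 + 1518.77 + duty 4668.20 = 34479.09
Supplier B (FOB):
CIF value = FOB price + freight + insurance = 20457.57 + 5486.76 + 402.42 = 26346.75
Import duty = 26346.75 × 16.5% = 4347.21
Buyer bears (B): 5486.76 + 402.42 + 586.81 + 446.37 + 485.59 = 7407.95
Landed cost (B) = invoice 20457.57 + 7407.95 + duty 4347.21 = 32212.73
Difference = |34479.09 − 32212.73| = 2266.36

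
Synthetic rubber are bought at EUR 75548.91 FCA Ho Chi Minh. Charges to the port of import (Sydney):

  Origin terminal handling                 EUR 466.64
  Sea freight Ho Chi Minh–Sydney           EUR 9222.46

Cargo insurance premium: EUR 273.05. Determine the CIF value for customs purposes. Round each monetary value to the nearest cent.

CIF value: EUR 85511.06

CIF = FCA price + pre-shipment costs + freight + insurance
CIF = 75548.91 + 466.64 + 9222.46 + 273.05 = 85511.06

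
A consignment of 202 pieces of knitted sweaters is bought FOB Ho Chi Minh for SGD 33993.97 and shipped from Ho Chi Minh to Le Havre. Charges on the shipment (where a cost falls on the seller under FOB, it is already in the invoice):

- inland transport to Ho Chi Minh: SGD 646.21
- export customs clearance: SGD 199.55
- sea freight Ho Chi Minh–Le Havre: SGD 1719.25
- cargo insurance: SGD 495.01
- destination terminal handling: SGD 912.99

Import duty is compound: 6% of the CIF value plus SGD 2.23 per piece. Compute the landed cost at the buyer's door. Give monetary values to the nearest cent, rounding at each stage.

Total landed cost: SGD 39744.17

FOB: the seller bears costs until goods are on board at the origin port; the buyer bears freight, insurance and all costs thereafter.
Already in the invoice (seller's account under FOB): inland to port, export clearance — exclude.
CIF value = FOB price + freight + insurance = 33993.97 + 1719.25 + 495.01 = 36208.23
Ad valorem component: 36208.23 × 6% = 2172.49
Specific component: 202 × 2.23 = 450.46
Import duty = 2172.49 + 450.46 = 2622.95
Buyer bears: freight 1719.25 + insurance 495.01 + destination terminal 912.99 + duty 2622.95 = 5750.20
Landed cost = invoice 33993.97 + 5750.20 = 39744.17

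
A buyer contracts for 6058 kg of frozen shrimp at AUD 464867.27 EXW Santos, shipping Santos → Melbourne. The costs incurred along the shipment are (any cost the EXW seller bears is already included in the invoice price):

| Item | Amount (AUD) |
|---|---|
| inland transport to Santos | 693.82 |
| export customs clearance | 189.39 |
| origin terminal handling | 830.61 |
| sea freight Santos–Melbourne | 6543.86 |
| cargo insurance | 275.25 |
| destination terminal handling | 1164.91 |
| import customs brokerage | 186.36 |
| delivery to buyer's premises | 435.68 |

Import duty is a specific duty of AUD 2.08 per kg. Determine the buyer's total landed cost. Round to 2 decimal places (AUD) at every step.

EXW: the seller makes goods available at their premises; the buyer bears all onward costs.
CIF value = EXW price + inland to port + export clearance + origin terminal + freight + insurance = 464867.27 + 693.82 + 189.39 + 830.61 + 6543.86 + 275.25 = 473400.20
Import duty = 6058 × 2.08 = 12600.64
Buyer bears: inland to port 693.82 + export clearance 189.39 + origin terminal 830.61 + freight 6543.86 + insurance 275.25 + destination terminal 1164.91 + brokerage 186.36 + delivery 435.68 + duty 12600.64 = 22920.52
Landed cost = invoice 464867.27 + 22920.52 = 487787.79

Total landed cost: AUD 487787.79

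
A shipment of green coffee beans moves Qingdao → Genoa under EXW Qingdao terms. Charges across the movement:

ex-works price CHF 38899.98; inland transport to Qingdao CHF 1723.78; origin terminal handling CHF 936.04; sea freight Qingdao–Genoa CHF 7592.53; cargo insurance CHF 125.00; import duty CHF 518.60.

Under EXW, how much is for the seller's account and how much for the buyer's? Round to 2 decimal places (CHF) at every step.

Seller: CHF 38899.98; buyer: CHF 10895.95

EXW: the seller makes goods available at their premises; the buyer bears all onward costs.
Seller's account: goods 38899.98 = 38899.98
Buyer's account: inland to port 1723.78 + origin terminal 936.04 + freight 7592.53 + insurance 125.00 + duty 518.60 = 10895.95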